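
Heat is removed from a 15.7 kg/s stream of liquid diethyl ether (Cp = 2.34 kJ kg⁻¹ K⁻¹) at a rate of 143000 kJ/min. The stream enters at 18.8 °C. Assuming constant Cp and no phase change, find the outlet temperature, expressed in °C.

Q = 143000 kJ/min = 2383.3 kJ/s
ΔT = Q/(ṁ·Cp) = 2383.3/(15.7×2.34) = 64.874 K
T_out = 18.8 − 64.874 = -46.074 °C

T_out = -46.1 °C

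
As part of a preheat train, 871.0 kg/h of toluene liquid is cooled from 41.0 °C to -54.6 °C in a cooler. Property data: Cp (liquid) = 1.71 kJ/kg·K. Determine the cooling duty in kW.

Q = ṁ·Cp·ΔT = 871.0 × 1.71 × (-54.6 − 41.0) = -142390 kJ/h
Converting: 142390 / 3600 s = 39.552 kW

Q_c = 39.6 kW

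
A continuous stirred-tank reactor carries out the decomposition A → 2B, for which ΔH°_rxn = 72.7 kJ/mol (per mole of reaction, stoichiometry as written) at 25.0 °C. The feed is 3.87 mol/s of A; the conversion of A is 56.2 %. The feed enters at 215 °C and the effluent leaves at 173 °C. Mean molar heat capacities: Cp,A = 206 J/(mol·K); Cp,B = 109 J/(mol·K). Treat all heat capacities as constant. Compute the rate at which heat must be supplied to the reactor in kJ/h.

Extent of reaction ξ = 0.562 × 3.87 = 2.1749 mol/s
Reaction term: ξ·ΔH°_rxn = 2.1749 × 72.7 = 158.12 kJ/s
Sensible, feed 215→25 °C: -151.47 kJ/s
Outlet flows (mol/s): A 1.6951, B 4.3499
Sensible, products 25→173 °C: 121.85 kJ/s
Q = ΔH = 128.5 kJ/s = 128.5 kW
Heat supplied = 462590 kJ/h

Q_in = 463000 kJ/h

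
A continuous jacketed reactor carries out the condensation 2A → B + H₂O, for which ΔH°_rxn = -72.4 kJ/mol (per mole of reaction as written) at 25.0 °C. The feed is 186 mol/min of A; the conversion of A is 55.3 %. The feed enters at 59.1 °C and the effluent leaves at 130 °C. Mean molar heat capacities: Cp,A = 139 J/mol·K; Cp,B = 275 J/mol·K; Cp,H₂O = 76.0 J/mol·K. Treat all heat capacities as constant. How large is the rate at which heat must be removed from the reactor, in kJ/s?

Extent of reaction ξ = 0.553 × 186 / 2 = 51.429 mol/min
Reaction term: ξ·ΔH°_rxn = 51.429 × -72.4 = -3723.5 kJ/min
Sensible, feed 59.1→25 °C: -881.62 kJ/min
Outlet flows (mol/min): A 83.142, B 51.429, H₂O 51.429
Sensible, products 25→130 °C: 3108.9 kJ/min
Q = ΔH = -1496.2 kJ/min = -24.937 kW
Heat removed = 24.937 kJ/s

Q_out = 24.9 kJ/s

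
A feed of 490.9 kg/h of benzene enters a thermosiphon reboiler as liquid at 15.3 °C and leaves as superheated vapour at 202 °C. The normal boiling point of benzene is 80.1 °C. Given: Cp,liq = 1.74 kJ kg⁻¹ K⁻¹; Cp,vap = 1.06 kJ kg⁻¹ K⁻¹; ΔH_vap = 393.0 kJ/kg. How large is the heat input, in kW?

liquid 15.3→80.1 °C: 112.75 kJ/kg
vaporisation at 80.1 °C: 393 kJ/kg
vapour 80.1→202 °C: 129.21 kJ/kg
Δh = 112.75 + 393 + 129.21 = 634.97 kJ/kg
Q = ṁ·Δh = 490.9 kg/h × 634.97 kJ/kg = 311700 kJ/h
|Q| = 86.585 kW

Q = 86.6 kW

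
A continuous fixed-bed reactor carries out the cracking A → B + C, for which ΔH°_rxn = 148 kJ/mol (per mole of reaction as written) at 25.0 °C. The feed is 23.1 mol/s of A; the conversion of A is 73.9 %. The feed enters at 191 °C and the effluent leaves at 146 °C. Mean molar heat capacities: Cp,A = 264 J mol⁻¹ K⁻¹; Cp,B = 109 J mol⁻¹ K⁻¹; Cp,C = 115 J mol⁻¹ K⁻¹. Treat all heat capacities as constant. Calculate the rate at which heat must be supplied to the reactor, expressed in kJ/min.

Extent of reaction ξ = 0.739 × 23.1 = 17.071 mol/s
Reaction term: ξ·ΔH°_rxn = 17.071 × 148 = 2526.5 kJ/s
Sensible, feed 191→25 °C: -1012.3 kJ/s
Outlet flows (mol/s): A 6.0291, B 17.071, C 17.071
Sensible, products 25→146 °C: 655.28 kJ/s
Q = ΔH = 2169.4 kJ/s = 2169.4 kW
Heat supplied = 130170 kJ/min

Q_in = 130000 kJ/min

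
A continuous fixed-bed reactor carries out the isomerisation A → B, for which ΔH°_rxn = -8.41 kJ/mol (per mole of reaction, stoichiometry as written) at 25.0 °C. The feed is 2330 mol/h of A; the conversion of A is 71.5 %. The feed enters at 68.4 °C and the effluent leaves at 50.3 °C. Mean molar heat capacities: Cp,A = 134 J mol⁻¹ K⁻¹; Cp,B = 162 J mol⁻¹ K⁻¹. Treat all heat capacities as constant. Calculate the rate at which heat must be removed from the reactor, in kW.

Q_out = 5.13 kW

Extent of reaction ξ = 0.715 × 2330 = 1665.9 mol/h
Reaction term: ξ·ΔH°_rxn = 1665.9 × -8.41 = -14011 kJ/h
Sensible, feed 68.4→25 °C: -13550 kJ/h
Outlet flows (mol/h): A 664.05, B 1665.9
Sensible, products 25→50.3 °C: 9079.3 kJ/h
Q = ΔH = -18482 kJ/h = -5.1338 kW
Heat removed = 5.1338 kW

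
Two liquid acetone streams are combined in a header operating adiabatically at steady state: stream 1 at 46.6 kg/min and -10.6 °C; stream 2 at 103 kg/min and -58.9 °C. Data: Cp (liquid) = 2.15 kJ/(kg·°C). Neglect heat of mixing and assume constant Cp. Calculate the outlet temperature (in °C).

T_out = -43.9 °C

Adiabatic, steady state ⇒ Σ ṁᵢCp,ᵢ(T_out − Tᵢ) = 0
T_out = Σ ṁᵢCp,ᵢTᵢ / Σ ṁᵢCp,ᵢ
      = -14105 / 321.64 = -43.855 °C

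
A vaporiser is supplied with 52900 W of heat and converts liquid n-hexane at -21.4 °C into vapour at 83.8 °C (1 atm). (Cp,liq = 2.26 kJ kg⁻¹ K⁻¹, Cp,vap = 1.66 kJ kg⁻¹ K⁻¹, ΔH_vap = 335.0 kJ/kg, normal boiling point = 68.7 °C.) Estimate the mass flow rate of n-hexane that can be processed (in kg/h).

Δh = 2.26×(68.7−-21.4) + 335.0 + 1.66×(83.8−68.7) = 563.69 kJ/kg
Q = 52900 W = 52.9 kJ/s = 190440 kJ/h
ṁ = Q/Δh = 190440 / 563.69 = 337.84 kg/h

ṁ = 338 kg/h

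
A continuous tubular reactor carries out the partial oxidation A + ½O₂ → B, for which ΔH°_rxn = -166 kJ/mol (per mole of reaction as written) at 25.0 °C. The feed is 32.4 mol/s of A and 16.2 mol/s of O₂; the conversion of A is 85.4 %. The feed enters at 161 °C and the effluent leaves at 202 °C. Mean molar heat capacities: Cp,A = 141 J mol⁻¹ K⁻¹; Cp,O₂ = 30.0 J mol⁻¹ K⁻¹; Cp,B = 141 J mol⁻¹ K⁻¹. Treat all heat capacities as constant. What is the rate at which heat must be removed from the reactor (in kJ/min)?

Extent of reaction ξ = 0.854 × 32.4 = 27.67 mol/s
Reaction term: ξ·ΔH°_rxn = 27.67 × -166 = -4593.2 kJ/s
Sensible, feed 161→25 °C: -687.4 kJ/s
Outlet flows (mol/s): A 4.7304, O₂ 2.3652, B 27.67
Sensible, products 25→202 °C: 821.17 kJ/s
Q = ΔH = -4459.4 kJ/s = -4459.4 kW
Heat removed = 267560 kJ/min

Q_out = 268000 kJ/min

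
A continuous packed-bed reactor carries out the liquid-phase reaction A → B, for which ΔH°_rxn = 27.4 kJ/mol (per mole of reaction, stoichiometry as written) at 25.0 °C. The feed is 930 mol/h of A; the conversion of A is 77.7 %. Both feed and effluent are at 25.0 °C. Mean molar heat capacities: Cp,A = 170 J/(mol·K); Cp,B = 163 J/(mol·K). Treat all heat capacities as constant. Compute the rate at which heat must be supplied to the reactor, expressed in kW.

Q_in = 5.50 kW

Extent of reaction ξ = 0.777 × 930 = 722.61 mol/h
Reaction term: ξ·ΔH°_rxn = 722.61 × 27.4 = 19800 kJ/h
Q = ΔH = 19800 kJ/h = 5.4999 kW
Heat supplied = 5.4999 kW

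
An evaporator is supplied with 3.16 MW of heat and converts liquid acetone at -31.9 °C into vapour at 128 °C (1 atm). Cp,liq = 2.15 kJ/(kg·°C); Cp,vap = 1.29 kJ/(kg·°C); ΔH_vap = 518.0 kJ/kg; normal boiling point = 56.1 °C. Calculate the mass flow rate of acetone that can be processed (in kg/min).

Δh = 2.15×(56.1−-31.9) + 518.0 + 1.29×(128−56.1) = 799.95 kJ/kg
Q = 3.16 MW = 3160 kJ/s = 189600 kJ/min
ṁ = Q/Δh = 189600 / 799.95 = 237.01 kg/min

ṁ = 237 kg/min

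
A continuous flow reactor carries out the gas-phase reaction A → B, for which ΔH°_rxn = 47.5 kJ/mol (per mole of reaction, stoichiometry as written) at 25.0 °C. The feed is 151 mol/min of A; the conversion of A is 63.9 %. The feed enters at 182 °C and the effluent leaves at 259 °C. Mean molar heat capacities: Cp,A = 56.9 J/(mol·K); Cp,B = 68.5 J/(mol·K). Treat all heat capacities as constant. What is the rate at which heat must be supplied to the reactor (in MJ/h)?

Q_in = 330 MJ/h

Extent of reaction ξ = 0.639 × 151 = 96.489 mol/min
Reaction term: ξ·ΔH°_rxn = 96.489 × 47.5 = 4583.2 kJ/min
Sensible, feed 182→25 °C: -1348.9 kJ/min
Outlet flows (mol/min): A 54.511, B 96.489
Sensible, products 25→259 °C: 2272.4 kJ/min
Q = ΔH = 5506.7 kJ/min = 91.779 kW
Heat supplied = 330.4 MJ/h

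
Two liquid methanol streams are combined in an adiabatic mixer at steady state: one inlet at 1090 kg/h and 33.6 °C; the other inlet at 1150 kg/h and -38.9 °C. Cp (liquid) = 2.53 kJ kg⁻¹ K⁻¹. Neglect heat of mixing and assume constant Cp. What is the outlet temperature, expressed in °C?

T_out = -3.62 °C

Energy balance with Q = 0: Σ ṁᵢCp,ᵢ(T_out − Tᵢ) = 0
Σ ṁᵢCp,ᵢTᵢ = 1090×2.53×33.6 + 1150×2.53×-38.9 = -20521
Σ ṁᵢCp,ᵢ = 1090×2.53 + 1150×2.53 = 5667.2
T_out = -20521 / 5667.2 = -3.621 °C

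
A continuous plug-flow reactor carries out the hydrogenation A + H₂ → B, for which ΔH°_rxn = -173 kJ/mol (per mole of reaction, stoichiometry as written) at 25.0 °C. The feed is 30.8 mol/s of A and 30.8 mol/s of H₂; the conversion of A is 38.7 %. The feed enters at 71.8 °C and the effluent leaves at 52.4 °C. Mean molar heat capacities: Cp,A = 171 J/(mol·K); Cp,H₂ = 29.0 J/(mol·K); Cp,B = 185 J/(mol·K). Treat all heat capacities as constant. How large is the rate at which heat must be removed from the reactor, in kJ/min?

Q_out = 131000 kJ/min

Extent of reaction ξ = 0.387 × 30.8 = 11.92 mol/s
Reaction term: ξ·ΔH°_rxn = 11.92 × -173 = -2062.1 kJ/s
Sensible, feed 71.8→25 °C: -288.29 kJ/s
Outlet flows (mol/s): A 18.88, H₂ 18.88, B 11.92
Sensible, products 25→52.4 °C: 163.89 kJ/s
Q = ΔH = -2186.5 kJ/s = -2186.5 kW
Heat removed = 131190 kJ/min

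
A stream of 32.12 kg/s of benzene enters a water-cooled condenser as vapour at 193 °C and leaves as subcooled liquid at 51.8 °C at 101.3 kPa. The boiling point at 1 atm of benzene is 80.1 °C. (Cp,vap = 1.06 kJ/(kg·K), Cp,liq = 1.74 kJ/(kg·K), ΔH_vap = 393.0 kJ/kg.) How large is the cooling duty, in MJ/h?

Q_c = 65000 MJ/h

vapour 193→80.1 °C: -119.67 kJ/kg
condensation at 80.1 °C: -393 kJ/kg
liquid 80.1→51.8 °C: -49.242 kJ/kg
Δh = -119.67 + -393 + -49.242 = -561.92 kJ/kg
Q = ṁ·Δh = 32.12 kg/s × -561.92 kJ/kg = -18049 kJ/s
|Q| = 18049 kW = 64975 MJ/h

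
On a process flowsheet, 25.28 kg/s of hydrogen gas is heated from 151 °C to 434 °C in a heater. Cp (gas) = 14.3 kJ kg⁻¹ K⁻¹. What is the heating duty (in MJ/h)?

Q = ṁ·Cp·ΔT = 25.28 × 14.3 × (434 − 151) = 102310 kJ/s
Heating duty = 368300 MJ/h

Q = 368000 MJ/h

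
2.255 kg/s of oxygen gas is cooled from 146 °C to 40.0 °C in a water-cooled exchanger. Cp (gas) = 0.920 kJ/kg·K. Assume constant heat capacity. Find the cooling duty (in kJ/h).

Q_c = 792000 kJ/h

Q = ṁ·Cp·ΔT = 2.255 × 0.920 × (40.0 − 146) = -219.91 kJ/s
Cooling duty = 791670 kJ/h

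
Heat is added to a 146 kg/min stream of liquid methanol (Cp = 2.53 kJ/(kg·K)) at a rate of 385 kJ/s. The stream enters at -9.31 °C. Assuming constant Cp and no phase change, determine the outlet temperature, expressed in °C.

T_out = 53.2 °C

Q = 385 kJ/s = 23100 kJ/min
ΔT = Q/(ṁ·Cp) = 23100/(146×2.53) = 62.537 K
T_out = -9.31 + 62.537 = 53.227 °C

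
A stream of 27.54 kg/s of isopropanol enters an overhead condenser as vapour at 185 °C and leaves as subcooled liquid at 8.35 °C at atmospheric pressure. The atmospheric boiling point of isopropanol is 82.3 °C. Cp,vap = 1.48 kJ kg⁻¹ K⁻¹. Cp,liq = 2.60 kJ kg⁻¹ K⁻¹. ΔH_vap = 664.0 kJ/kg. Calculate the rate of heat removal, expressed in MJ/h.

Q_c = 100000 MJ/h

vapour 185→82.3 °C: -152 kJ/kg
condensation at 82.3 °C: -664 kJ/kg
liquid 82.3→8.35 °C: -192.27 kJ/kg
Δh = -152 + -664 + -192.27 = -1008.3 kJ/kg
Q = ṁ·Δh = 27.54 kg/s × -1008.3 kJ/kg = -27768 kJ/s
|Q| = 27768 kW = 99964 MJ/h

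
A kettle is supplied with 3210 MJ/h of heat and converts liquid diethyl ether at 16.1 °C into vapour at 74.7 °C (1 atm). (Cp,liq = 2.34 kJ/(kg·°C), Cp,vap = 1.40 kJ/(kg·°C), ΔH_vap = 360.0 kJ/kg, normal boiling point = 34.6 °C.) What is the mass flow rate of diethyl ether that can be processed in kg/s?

Δh = 2.34×(34.6−16.1) + 360.0 + 1.40×(74.7−34.6) = 459.43 kJ/kg
Q = 3210 MJ/h = 891.67 kJ/s = 891.67 kJ/s
ṁ = Q/Δh = 891.67 / 459.43 = 1.9408 kg/s

ṁ = 1.94 kg/s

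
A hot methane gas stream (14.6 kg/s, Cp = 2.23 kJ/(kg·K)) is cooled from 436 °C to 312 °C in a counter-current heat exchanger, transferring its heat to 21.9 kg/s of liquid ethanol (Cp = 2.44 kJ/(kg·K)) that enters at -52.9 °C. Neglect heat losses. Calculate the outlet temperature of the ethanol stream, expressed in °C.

T_c,out = 22.7 °C

Heat released by hot stream: Q = 14.6 × 2.23 × (436 − 312) = 4037.2 kJ/s
Energy balance on cold side (adiabatic exchanger): Q = ṁ_c·Cp_c·(T_c,out − T_c,in)
T_c,out = -52.9 + 4037.2/(21.9 × 2.44) = 22.652 °C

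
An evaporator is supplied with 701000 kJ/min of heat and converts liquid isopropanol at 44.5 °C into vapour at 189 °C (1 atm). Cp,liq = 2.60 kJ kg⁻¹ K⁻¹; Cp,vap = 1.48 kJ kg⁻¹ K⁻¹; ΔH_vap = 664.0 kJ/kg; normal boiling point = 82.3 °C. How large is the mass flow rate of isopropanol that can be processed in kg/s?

ṁ = 12.7 kg/s

Δh = 2.60×(82.3−44.5) + 664.0 + 1.48×(189−82.3) = 920.2 kJ/kg
Q = 701000 kJ/min = 11683 kJ/s = 11683 kJ/s
ṁ = Q/Δh = 11683 / 920.2 = 12.697 kg/s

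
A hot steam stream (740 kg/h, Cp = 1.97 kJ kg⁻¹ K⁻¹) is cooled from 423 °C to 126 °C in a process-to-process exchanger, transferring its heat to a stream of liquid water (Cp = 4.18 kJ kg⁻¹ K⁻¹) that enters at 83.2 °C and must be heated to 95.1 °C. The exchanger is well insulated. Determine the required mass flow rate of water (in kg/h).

ṁ_c = 8700 kg/h

Heat released by hot stream: Q = 740 × 1.97 × (423 − 126) = 432970 kJ/h
Energy balance on cold side (adiabatic exchanger): Q = ṁ_c·Cp_c·(T_c,out − T_c,in)
ṁ_c = 432970 / [4.18 × (95.1 − 83.2)] = 8704.2 kg/h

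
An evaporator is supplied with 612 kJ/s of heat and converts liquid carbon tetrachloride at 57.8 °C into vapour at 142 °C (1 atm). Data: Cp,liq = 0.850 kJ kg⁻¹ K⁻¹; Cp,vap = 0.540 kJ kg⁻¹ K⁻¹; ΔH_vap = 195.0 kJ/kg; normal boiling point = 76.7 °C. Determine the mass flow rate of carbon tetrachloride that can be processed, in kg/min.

ṁ = 149 kg/min

Δh = 0.850×(76.7−57.8) + 195.0 + 0.540×(142−76.7) = 246.33 kJ/kg
Q = 612 kJ/s = 612 kJ/s = 36720 kJ/min
ṁ = Q/Δh = 36720 / 246.33 = 149.07 kg/min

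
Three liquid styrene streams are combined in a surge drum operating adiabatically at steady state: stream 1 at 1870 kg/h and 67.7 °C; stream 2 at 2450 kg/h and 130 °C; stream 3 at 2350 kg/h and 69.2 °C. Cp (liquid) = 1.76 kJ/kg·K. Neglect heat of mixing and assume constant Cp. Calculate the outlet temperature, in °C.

Energy balance with Q = 0: Σ ṁᵢCp,ᵢ(T_out − Tᵢ) = 0
T_out = Σ ṁᵢCp,ᵢTᵢ / Σ ṁᵢCp,ᵢ
      = 1.0696e+06 / 11739 = 91.112 °C

T_out = 91.1 °C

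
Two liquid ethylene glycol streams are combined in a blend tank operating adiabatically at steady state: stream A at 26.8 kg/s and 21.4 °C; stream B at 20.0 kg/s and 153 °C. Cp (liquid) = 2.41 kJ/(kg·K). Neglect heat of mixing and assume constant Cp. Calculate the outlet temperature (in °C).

Energy balance with Q = 0: Σ ṁᵢCp,ᵢ(T_out − Tᵢ) = 0
Σ ṁᵢCp,ᵢTᵢ = 26.8×2.41×21.4 + 20.0×2.41×153 = 8756.8
Σ ṁᵢCp,ᵢ = 26.8×2.41 + 20.0×2.41 = 112.79
T_out = 8756.8 / 112.79 = 77.639 °C

T_out = 77.6 °C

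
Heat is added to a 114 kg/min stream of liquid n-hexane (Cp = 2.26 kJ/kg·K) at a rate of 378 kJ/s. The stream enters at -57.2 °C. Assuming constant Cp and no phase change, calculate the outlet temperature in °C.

T_out = 30.8 °C

Q = 378 kJ/s = 22680 kJ/min
ΔT = Q/(ṁ·Cp) = 22680/(114×2.26) = 88.03 K
T_out = -57.2 + 88.03 = 30.83 °C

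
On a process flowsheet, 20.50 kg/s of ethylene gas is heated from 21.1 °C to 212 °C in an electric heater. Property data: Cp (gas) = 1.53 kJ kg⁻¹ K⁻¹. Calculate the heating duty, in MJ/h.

Q = 21600 MJ/h

Q = ṁ·Cp·ΔT = 20.50 × 1.53 × (212 − 21.1) = 5987.6 kJ/s
Heating duty = 21555 MJ/h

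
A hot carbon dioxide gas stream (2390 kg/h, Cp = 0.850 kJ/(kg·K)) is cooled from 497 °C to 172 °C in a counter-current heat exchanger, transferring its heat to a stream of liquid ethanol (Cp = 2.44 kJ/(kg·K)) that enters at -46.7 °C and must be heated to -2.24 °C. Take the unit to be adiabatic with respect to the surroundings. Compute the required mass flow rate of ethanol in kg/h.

Heat released by hot stream: Q = 2390 × 0.850 × (497 − 172) = 660240 kJ/h
Energy balance on cold side (adiabatic exchanger): Q = ṁ_c·Cp_c·(T_c,out − T_c,in)
ṁ_c = 660240 / [2.44 × (-2.24 − -46.7)] = 6086.1 kg/h

ṁ_c = 6090 kg/h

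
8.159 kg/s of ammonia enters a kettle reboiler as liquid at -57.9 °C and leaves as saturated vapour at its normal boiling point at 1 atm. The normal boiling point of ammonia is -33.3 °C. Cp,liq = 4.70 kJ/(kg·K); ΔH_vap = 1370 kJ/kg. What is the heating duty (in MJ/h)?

Q = 43600 MJ/h

liquid -57.9→-33.3 °C: 115.62 kJ/kg
vaporisation at -33.3 °C: 1370 kJ/kg
Δh = 115.62 + 1370 = 1485.6 kJ/kg
Q = ṁ·Δh = 8.159 kg/s × 1485.6 kJ/kg = 12121 kJ/s
|Q| = 12121 kW = 43636 MJ/h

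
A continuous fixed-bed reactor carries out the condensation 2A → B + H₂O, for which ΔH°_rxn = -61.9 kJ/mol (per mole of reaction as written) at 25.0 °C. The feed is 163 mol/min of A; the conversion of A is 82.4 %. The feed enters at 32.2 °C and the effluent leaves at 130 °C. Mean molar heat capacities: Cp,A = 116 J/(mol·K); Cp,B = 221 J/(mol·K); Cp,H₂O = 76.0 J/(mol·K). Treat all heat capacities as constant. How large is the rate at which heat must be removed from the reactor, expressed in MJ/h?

Extent of reaction ξ = 0.824 × 163 / 2 = 67.156 mol/min
Reaction term: ξ·ΔH°_rxn = 67.156 × -61.9 = -4157 kJ/min
Sensible, feed 32.2→25 °C: -136.14 kJ/min
Outlet flows (mol/min): A 28.688, B 67.156, H₂O 67.156
Sensible, products 25→130 °C: 2443.7 kJ/min
Q = ΔH = -1849.4 kJ/min = -30.824 kW
Heat removed = 110.96 MJ/h

Q_out = 111 MJ/h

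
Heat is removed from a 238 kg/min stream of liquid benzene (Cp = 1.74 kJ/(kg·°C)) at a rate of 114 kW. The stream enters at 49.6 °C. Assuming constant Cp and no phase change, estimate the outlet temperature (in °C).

T_out = 33.1 °C

Q = 114 kW = 6840 kJ/min
ΔT = Q/(ṁ·Cp) = 6840/(238×1.74) = 16.517 K
T_out = 49.6 − 16.517 = 33.083 °C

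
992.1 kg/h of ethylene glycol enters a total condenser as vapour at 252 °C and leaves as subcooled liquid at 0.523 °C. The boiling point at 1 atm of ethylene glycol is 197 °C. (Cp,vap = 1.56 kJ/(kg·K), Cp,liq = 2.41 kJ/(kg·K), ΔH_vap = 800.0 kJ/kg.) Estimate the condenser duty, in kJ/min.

vapour 252→197 °C: -85.8 kJ/kg
condensation at 197 °C: -800 kJ/kg
liquid 197→0.523 °C: -473.51 kJ/kg
Δh = -85.8 + -800 + -473.51 = -1359.3 kJ/kg
Q = ṁ·Δh = 992.1 kg/h × -1359.3 kJ/kg = -1.3486e+06 kJ/h
|Q| = 374.6 kW = 22476 kJ/min

Q_c = 22500 kJ/min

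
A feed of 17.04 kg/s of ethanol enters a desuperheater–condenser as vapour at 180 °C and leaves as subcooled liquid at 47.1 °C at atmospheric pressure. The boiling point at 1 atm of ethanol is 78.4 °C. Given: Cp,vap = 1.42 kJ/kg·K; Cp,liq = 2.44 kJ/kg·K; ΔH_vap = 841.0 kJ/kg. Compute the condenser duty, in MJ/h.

Q_c = 65100 MJ/h

vapour 180→78.4 °C: -144.27 kJ/kg
condensation at 78.4 °C: -841 kJ/kg
liquid 78.4→47.1 °C: -76.372 kJ/kg
Δh = -144.27 + -841 + -76.372 = -1061.6 kJ/kg
Q = ṁ·Δh = 17.04 kg/s × -1061.6 kJ/kg = -18090 kJ/s
|Q| = 18090 kW = 65125 MJ/h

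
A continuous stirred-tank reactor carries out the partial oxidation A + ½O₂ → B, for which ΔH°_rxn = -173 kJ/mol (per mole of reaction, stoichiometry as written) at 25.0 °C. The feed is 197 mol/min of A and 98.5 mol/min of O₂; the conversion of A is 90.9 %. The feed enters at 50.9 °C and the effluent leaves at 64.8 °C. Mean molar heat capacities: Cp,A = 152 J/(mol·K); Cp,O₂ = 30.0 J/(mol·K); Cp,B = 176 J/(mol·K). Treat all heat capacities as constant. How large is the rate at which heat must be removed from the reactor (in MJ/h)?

Extent of reaction ξ = 0.909 × 197 = 179.07 mol/min
Reaction term: ξ·ΔH°_rxn = 179.07 × -173 = -30980 kJ/min
Sensible, feed 50.9→25 °C: -852.08 kJ/min
Outlet flows (mol/min): A 17.927, O₂ 8.9635, B 179.07
Sensible, products 25→64.8 °C: 1373.5 kJ/min
Q = ΔH = -30458 kJ/min = -507.64 kW
Heat removed = 1827.5 MJ/h

Q_out = 1830 MJ/h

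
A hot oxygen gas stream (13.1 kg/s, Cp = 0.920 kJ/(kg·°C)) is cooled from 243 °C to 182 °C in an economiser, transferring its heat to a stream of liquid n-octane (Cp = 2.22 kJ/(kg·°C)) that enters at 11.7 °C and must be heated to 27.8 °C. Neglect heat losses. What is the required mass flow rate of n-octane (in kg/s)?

ṁ_c = 20.6 kg/s

Heat released by hot stream: Q = 13.1 × 0.920 × (243 − 182) = 735.17 kJ/s
Energy balance on cold side (adiabatic exchanger): Q = ṁ_c·Cp_c·(T_c,out − T_c,in)
ṁ_c = 735.17 / [2.22 × (27.8 − 11.7)] = 20.569 kg/s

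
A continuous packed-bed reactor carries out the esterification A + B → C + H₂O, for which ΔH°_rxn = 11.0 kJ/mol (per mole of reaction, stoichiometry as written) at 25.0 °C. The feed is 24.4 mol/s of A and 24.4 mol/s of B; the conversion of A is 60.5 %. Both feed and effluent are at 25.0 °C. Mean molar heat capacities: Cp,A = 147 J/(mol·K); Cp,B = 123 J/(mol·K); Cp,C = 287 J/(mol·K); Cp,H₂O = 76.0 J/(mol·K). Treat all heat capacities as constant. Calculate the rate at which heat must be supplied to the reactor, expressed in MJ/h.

Extent of reaction ξ = 0.605 × 24.4 = 14.762 mol/s
Reaction term: ξ·ΔH°_rxn = 14.762 × 11.0 = 162.38 kJ/s
Q = ΔH = 162.38 kJ/s = 162.38 kW
Heat supplied = 584.58 MJ/h

Q_in = 585 MJ/h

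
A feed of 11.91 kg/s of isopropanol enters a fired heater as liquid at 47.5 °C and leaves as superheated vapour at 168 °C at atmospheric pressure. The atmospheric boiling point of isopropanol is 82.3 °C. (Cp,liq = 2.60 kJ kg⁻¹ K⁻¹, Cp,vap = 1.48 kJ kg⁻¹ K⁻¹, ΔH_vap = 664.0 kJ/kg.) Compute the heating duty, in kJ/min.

liquid 47.5→82.3 °C: 90.48 kJ/kg
vaporisation at 82.3 °C: 664 kJ/kg
vapour 82.3→168 °C: 126.84 kJ/kg
Δh = 90.48 + 664 + 126.84 = 881.32 kJ/kg
Q = ṁ·Δh = 11.91 kg/s × 881.32 kJ/kg = 10496 kJ/s
|Q| = 10496 kW = 629790 kJ/min

Q = 630000 kJ/min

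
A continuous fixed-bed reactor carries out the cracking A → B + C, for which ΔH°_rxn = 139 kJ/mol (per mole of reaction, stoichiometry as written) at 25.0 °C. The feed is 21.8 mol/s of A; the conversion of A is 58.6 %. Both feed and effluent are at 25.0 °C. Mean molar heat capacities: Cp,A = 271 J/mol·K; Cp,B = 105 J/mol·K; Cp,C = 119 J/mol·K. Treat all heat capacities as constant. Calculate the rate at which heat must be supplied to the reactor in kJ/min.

Q_in = 107000 kJ/min

Extent of reaction ξ = 0.586 × 21.8 = 12.775 mol/s
Reaction term: ξ·ΔH°_rxn = 12.775 × 139 = 1775.7 kJ/s
Q = ΔH = 1775.7 kJ/s = 1775.7 kW
Heat supplied = 106540 kJ/min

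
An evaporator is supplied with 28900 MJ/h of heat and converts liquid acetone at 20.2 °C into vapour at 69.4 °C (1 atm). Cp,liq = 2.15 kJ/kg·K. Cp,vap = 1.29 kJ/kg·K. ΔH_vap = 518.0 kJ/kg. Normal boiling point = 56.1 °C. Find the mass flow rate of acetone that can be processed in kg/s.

Δh = 2.15×(56.1−20.2) + 518.0 + 1.29×(69.4−56.1) = 612.34 kJ/kg
Q = 28900 MJ/h = 8027.8 kJ/s = 8027.8 kJ/s
ṁ = Q/Δh = 8027.8 / 612.34 = 13.11 kg/s

ṁ = 13.1 kg/s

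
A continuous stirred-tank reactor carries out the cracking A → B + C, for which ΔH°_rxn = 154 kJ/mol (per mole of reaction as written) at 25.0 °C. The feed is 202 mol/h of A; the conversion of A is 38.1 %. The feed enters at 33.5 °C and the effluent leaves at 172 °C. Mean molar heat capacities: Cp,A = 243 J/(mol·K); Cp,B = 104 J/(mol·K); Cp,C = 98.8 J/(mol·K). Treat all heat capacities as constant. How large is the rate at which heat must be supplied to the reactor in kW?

Extent of reaction ξ = 0.381 × 202 = 76.962 mol/h
Reaction term: ξ·ΔH°_rxn = 76.962 × 154 = 11852 kJ/h
Sensible, feed 33.5→25 °C: -417.23 kJ/h
Outlet flows (mol/h): A 125.04, B 76.962, C 76.962
Sensible, products 25→172 °C: 6760.8 kJ/h
Q = ΔH = 18196 kJ/h = 5.0544 kW
Heat supplied = 5.0544 kW

Q_in = 5.05 kW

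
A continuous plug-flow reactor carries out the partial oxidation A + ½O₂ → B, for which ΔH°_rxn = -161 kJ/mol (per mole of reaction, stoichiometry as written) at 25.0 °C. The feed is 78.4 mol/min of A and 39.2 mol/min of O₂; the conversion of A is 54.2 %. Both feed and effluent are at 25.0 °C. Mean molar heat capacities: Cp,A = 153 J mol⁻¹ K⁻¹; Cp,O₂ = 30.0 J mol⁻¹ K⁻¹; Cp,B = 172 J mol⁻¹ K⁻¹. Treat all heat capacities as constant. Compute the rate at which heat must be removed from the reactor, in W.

Extent of reaction ξ = 0.542 × 78.4 = 42.493 mol/min
Reaction term: ξ·ΔH°_rxn = 42.493 × -161 = -6841.3 kJ/min
Q = ΔH = -6841.3 kJ/min = -114.02 kW
Heat removed = 114020 W

Q_out = 114000 W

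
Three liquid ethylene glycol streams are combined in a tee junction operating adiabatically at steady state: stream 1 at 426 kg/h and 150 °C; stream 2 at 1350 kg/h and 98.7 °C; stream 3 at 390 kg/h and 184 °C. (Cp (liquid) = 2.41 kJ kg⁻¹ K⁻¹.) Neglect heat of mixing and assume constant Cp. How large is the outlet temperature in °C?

No heat crosses the boundary, so H_out = H_in.
T_out = Σ ṁᵢCp,ᵢTᵢ / Σ ṁᵢCp,ᵢ
      = 648060 / 5220.1 = 124.15 °C

T_out = 124 °C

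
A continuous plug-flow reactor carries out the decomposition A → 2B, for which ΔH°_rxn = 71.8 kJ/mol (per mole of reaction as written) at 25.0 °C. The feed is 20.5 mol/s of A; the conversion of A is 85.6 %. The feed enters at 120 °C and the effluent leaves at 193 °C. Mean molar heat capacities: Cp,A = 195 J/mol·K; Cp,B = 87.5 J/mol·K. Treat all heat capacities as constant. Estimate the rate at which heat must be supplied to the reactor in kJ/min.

Extent of reaction ξ = 0.856 × 20.5 = 17.548 mol/s
Reaction term: ξ·ΔH°_rxn = 17.548 × 71.8 = 1259.9 kJ/s
Sensible, feed 120→25 °C: -379.76 kJ/s
Outlet flows (mol/s): A 2.952, B 35.096
Sensible, products 25→193 °C: 612.62 kJ/s
Q = ΔH = 1492.8 kJ/s = 1492.8 kW
Heat supplied = 89568 kJ/min

Q_in = 89600 kJ/min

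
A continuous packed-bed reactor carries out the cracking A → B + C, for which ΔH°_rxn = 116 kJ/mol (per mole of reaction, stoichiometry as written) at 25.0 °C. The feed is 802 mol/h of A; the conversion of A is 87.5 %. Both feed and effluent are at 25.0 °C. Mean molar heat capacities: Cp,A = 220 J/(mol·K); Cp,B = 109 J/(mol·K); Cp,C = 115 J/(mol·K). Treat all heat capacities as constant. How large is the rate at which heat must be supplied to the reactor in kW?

Q_in = 22.6 kW

Extent of reaction ξ = 0.875 × 802 = 701.75 mol/h
Reaction term: ξ·ΔH°_rxn = 701.75 × 116 = 81403 kJ/h
Q = ΔH = 81403 kJ/h = 22.612 kW
Heat supplied = 22.612 kW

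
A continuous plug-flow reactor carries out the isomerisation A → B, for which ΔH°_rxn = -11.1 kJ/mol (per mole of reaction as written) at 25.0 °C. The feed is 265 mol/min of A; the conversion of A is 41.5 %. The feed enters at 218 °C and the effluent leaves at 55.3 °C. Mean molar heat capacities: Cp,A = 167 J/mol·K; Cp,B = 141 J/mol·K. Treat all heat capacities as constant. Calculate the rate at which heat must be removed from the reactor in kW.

Q_out = 142 kW

Extent of reaction ξ = 0.415 × 265 = 109.97 mol/min
Reaction term: ξ·ΔH°_rxn = 109.97 × -11.1 = -1220.7 kJ/min
Sensible, feed 218→25 °C: -8541.2 kJ/min
Outlet flows (mol/min): A 155.03, B 109.97
Sensible, products 25→55.3 °C: 1254.3 kJ/min
Q = ΔH = -8507.6 kJ/min = -141.79 kW
Heat removed = 141.79 kW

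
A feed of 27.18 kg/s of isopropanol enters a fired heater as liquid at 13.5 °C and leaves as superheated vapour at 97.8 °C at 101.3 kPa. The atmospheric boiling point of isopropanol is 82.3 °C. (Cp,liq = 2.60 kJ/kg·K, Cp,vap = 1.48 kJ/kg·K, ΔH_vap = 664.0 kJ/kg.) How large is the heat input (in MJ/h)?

Q = 84700 MJ/h

liquid 13.5→82.3 °C: 178.88 kJ/kg
vaporisation at 82.3 °C: 664 kJ/kg
vapour 82.3→97.8 °C: 22.94 kJ/kg
Δh = 178.88 + 664 + 22.94 = 865.82 kJ/kg
Q = ṁ·Δh = 27.18 kg/s × 865.82 kJ/kg = 23533 kJ/s
|Q| = 23533 kW = 84719 MJ/h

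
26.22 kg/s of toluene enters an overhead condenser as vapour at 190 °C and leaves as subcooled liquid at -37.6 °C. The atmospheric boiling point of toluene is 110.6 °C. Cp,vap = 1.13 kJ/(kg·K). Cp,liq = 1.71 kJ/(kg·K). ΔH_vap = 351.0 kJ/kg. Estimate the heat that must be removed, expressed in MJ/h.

vapour 190→110.6 °C: -89.722 kJ/kg
condensation at 110.6 °C: -351 kJ/kg
liquid 110.6→-37.6 °C: -253.42 kJ/kg
Δh = -89.722 + -351 + -253.42 = -694.14 kJ/kg
Q = ṁ·Δh = 26.22 kg/s × -694.14 kJ/kg = -18200 kJ/s
|Q| = 18200 kW = 65522 MJ/h

Q_c = 65500 MJ/h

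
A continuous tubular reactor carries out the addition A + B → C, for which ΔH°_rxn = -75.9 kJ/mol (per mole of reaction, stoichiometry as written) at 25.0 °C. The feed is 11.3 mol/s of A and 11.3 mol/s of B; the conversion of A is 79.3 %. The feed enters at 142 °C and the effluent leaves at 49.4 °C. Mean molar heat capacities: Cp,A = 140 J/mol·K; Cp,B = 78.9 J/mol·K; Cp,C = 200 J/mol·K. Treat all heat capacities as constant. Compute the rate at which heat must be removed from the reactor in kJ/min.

Q_out = 54800 kJ/min

Extent of reaction ξ = 0.793 × 11.3 = 8.9609 mol/s
Reaction term: ξ·ΔH°_rxn = 8.9609 × -75.9 = -680.13 kJ/s
Sensible, feed 142→25 °C: -289.41 kJ/s
Outlet flows (mol/s): A 2.3391, B 2.3391, C 8.9609
Sensible, products 25→49.4 °C: 56.223 kJ/s
Q = ΔH = -913.32 kJ/s = -913.32 kW
Heat removed = 54799 kJ/min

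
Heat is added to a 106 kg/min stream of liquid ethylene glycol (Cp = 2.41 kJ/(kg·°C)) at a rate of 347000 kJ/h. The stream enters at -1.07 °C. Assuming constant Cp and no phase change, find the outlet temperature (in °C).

Q = 347000 kJ/h = 5783.3 kJ/min
ΔT = Q/(ṁ·Cp) = 5783.3/(106×2.41) = 22.639 K
T_out = -1.07 + 22.639 = 21.569 °C

T_out = 21.6 °C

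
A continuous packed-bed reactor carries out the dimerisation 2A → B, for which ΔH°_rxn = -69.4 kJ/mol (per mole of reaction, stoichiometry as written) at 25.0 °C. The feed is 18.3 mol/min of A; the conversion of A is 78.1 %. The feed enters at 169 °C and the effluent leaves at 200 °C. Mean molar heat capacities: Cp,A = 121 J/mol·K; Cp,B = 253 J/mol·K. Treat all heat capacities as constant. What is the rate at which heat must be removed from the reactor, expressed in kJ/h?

Q_out = 24800 kJ/h

Extent of reaction ξ = 0.781 × 18.3 / 2 = 7.1462 mol/min
Reaction term: ξ·ΔH°_rxn = 7.1462 × -69.4 = -495.94 kJ/min
Sensible, feed 169→25 °C: -318.86 kJ/min
Outlet flows (mol/min): A 4.0077, B 7.1462
Sensible, products 25→200 °C: 401.26 kJ/min
Q = ΔH = -413.54 kJ/min = -6.8924 kW
Heat removed = 24813 kJ/h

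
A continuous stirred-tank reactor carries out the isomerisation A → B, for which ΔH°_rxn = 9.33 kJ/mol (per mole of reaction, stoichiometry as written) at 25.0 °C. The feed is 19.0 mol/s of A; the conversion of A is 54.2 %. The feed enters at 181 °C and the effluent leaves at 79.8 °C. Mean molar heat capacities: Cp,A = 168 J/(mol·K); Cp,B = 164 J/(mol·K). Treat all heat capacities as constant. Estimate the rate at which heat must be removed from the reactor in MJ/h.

Extent of reaction ξ = 0.542 × 19.0 = 10.298 mol/s
Reaction term: ξ·ΔH°_rxn = 10.298 × 9.33 = 96.08 kJ/s
Sensible, feed 181→25 °C: -497.95 kJ/s
Outlet flows (mol/s): A 8.702, B 10.298
Sensible, products 25→79.8 °C: 172.66 kJ/s
Q = ΔH = -229.21 kJ/s = -229.21 kW
Heat removed = 825.15 MJ/h

Q_out = 825 MJ/h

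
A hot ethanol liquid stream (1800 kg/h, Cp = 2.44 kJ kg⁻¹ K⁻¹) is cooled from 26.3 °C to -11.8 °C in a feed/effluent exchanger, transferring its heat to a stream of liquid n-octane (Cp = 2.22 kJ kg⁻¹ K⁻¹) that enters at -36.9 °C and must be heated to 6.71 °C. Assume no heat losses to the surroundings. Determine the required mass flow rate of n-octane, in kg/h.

ṁ_c = 1730 kg/h

Heat released by hot stream: Q = 1800 × 2.44 × (26.3 − -11.8) = 167340 kJ/h
Energy balance on cold side (adiabatic exchanger): Q = ṁ_c·Cp_c·(T_c,out − T_c,in)
ṁ_c = 167340 / [2.22 × (6.71 − -36.9)] = 1728.4 kg/h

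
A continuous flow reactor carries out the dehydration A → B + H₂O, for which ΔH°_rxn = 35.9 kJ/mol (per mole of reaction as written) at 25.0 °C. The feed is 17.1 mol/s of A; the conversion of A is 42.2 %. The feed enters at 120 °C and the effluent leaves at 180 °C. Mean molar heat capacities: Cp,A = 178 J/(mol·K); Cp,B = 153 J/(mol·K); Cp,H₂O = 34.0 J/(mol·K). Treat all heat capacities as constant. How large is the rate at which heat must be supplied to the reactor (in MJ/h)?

Q_in = 1630 MJ/h

Extent of reaction ξ = 0.422 × 17.1 = 7.2162 mol/s
Reaction term: ξ·ΔH°_rxn = 7.2162 × 35.9 = 259.06 kJ/s
Sensible, feed 120→25 °C: -289.16 kJ/s
Outlet flows (mol/s): A 9.8838, B 7.2162, H₂O 7.2162
Sensible, products 25→180 °C: 481.86 kJ/s
Q = ΔH = 451.76 kJ/s = 451.76 kW
Heat supplied = 1626.3 MJ/h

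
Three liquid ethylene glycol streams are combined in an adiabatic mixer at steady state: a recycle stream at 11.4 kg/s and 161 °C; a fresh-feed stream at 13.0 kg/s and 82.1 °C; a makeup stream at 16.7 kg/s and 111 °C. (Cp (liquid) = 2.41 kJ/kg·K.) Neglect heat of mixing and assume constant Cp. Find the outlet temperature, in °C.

Energy balance with Q = 0: Σ ṁᵢCp,ᵢ(T_out − Tᵢ) = 0
T_out = Σ ṁᵢCp,ᵢTᵢ / Σ ṁᵢCp,ᵢ
      = 11463 / 99.051 = 115.73 °C

T_out = 116 °C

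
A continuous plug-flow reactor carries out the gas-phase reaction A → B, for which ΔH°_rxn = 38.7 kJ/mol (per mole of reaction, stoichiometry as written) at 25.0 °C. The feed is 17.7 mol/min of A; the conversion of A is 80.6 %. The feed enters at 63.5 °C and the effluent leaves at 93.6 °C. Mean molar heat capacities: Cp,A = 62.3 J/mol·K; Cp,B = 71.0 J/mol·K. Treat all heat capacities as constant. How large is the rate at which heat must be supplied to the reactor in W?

Q_in = 9900 W

Extent of reaction ξ = 0.806 × 17.7 = 14.266 mol/min
Reaction term: ξ·ΔH°_rxn = 14.266 × 38.7 = 552.1 kJ/min
Sensible, feed 63.5→25 °C: -42.454 kJ/min
Outlet flows (mol/min): A 3.4338, B 14.266
Sensible, products 25→93.6 °C: 84.16 kJ/min
Q = ΔH = 593.81 kJ/min = 9.8968 kW
Heat supplied = 9896.8 W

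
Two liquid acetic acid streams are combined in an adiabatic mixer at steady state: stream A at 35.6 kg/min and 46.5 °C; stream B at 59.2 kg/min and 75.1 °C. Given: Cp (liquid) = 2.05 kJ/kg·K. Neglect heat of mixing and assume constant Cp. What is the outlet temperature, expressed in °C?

Adiabatic, steady state ⇒ Σ ṁᵢCp,ᵢ(T_out − Tᵢ) = 0
T_out = Σ ṁᵢCp,ᵢTᵢ / Σ ṁᵢCp,ᵢ
      = 12508 / 194.34 = 64.36 °C

T_out = 64.4 °C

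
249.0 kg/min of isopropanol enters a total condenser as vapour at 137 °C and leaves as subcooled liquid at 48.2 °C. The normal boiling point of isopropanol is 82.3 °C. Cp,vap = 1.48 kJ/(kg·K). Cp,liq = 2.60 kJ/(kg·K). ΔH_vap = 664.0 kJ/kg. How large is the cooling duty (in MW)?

vapour 137→82.3 °C: -80.956 kJ/kg
condensation at 82.3 °C: -664 kJ/kg
liquid 82.3→48.2 °C: -88.66 kJ/kg
Δh = -80.956 + -664 + -88.66 = -833.62 kJ/kg
Q = ṁ·Δh = 249.0 kg/min × -833.62 kJ/kg = -207570 kJ/min
|Q| = 3459.5 kW = 3.4595 MW

Q_c = 3.46 MW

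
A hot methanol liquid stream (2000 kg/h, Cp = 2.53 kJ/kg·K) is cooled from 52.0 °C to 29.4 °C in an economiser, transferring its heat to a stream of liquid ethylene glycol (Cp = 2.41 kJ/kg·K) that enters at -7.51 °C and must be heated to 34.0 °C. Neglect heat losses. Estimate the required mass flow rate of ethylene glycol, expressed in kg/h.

Heat released by hot stream: Q = 2000 × 2.53 × (52.0 − 29.4) = 114360 kJ/h
Energy balance on cold side (adiabatic exchanger): Q = ṁ_c·Cp_c·(T_c,out − T_c,in)
ṁ_c = 114360 / [2.41 × (34.0 − -7.51)] = 1143.1 kg/h

ṁ_c = 1140 kg/h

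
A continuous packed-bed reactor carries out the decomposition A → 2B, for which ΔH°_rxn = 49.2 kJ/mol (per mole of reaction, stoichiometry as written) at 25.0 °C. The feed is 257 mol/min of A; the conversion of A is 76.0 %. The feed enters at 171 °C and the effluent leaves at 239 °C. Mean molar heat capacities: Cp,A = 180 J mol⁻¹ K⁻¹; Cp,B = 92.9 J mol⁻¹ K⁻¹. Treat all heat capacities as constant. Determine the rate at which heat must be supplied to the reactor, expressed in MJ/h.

Q_in = 780 MJ/h

Extent of reaction ξ = 0.760 × 257 = 195.32 mol/min
Reaction term: ξ·ΔH°_rxn = 195.32 × 49.2 = 9609.7 kJ/min
Sensible, feed 171→25 °C: -6754 kJ/min
Outlet flows (mol/min): A 61.68, B 390.64
Sensible, products 25→239 °C: 10142 kJ/min
Q = ΔH = 12998 kJ/min = 216.63 kW
Heat supplied = 779.87 MJ/h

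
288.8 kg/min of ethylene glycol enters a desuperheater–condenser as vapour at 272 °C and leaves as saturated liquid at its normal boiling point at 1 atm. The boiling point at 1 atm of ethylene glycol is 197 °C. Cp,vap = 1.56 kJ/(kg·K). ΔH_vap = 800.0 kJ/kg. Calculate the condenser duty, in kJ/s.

Q_c = 4410 kJ/s

vapour 272→197 °C: -117 kJ/kg
condensation at 197 °C: -800 kJ/kg
Δh = -117 + -800 = -917 kJ/kg
Q = ṁ·Δh = 288.8 kg/min × -917 kJ/kg = -264830 kJ/min
|Q| = 4413.8 kW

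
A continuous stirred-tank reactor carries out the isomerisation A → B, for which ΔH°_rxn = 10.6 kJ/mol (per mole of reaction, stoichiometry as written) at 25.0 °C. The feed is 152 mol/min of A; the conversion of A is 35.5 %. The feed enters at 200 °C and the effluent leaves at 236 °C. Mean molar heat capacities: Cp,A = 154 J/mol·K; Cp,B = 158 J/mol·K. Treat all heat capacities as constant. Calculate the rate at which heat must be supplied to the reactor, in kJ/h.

Extent of reaction ξ = 0.355 × 152 = 53.96 mol/min
Reaction term: ξ·ΔH°_rxn = 53.96 × 10.6 = 571.98 kJ/min
Sensible, feed 200→25 °C: -4096.4 kJ/min
Outlet flows (mol/min): A 98.04, B 53.96
Sensible, products 25→236 °C: 4984.6 kJ/min
Q = ΔH = 1460.2 kJ/min = 24.337 kW
Heat supplied = 87612 kJ/h

Q_in = 87600 kJ/h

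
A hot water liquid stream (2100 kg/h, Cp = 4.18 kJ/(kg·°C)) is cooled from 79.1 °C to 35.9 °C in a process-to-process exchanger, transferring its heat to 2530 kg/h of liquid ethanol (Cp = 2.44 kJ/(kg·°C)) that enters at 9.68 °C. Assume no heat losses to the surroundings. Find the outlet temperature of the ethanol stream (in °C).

Heat released by hot stream: Q = 2100 × 4.18 × (79.1 − 35.9) = 379210 kJ/h
Energy balance on cold side (adiabatic exchanger): Q = ṁ_c·Cp_c·(T_c,out − T_c,in)
T_c,out = 9.68 + 379210/(2530 × 2.44) = 71.108 °C

T_c,out = 71.1 °C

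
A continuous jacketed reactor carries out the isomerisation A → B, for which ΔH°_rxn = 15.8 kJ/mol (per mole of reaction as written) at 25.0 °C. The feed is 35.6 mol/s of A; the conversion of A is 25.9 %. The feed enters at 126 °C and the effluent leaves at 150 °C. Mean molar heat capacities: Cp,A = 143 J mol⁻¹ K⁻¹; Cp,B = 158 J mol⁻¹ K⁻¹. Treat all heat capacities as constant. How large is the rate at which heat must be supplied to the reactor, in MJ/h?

Extent of reaction ξ = 0.259 × 35.6 = 9.2204 mol/s
Reaction term: ξ·ΔH°_rxn = 9.2204 × 15.8 = 145.68 kJ/s
Sensible, feed 126→25 °C: -514.17 kJ/s
Outlet flows (mol/s): A 26.38, B 9.2204
Sensible, products 25→150 °C: 653.64 kJ/s
Q = ΔH = 285.15 kJ/s = 285.15 kW
Heat supplied = 1026.5 MJ/h

Q_in = 1030 MJ/h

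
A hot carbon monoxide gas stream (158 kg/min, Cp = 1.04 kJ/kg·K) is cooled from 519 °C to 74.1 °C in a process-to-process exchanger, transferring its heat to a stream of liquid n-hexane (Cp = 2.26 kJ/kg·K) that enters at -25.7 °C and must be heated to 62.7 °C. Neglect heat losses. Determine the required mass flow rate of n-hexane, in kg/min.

ṁ_c = 366 kg/min

Heat released by hot stream: Q = 158 × 1.04 × (519 − 74.1) = 73106 kJ/min
Energy balance on cold side (adiabatic exchanger): Q = ṁ_c·Cp_c·(T_c,out − T_c,in)
ṁ_c = 73106 / [2.26 × (62.7 − -25.7)] = 365.93 kg/min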